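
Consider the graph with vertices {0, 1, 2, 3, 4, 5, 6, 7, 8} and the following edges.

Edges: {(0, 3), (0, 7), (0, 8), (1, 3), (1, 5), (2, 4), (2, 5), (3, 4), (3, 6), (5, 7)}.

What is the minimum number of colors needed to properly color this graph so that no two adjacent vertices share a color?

The cycle 1-5-7-0-3-1 has odd length 5, so it cannot be 2-colored; at least 3 colors are needed.
3 colors suffice: color red → {3, 5, 8}; color blue → {0, 1, 4, 6}; color green → {2, 7}. No two adjacent vertices share a color.

3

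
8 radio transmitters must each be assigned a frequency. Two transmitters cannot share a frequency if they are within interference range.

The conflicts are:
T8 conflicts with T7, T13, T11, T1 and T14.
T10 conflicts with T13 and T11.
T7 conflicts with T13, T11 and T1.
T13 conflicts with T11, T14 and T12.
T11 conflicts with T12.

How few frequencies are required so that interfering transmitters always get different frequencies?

T8, T7, T13, T11 are mutually in conflict, so at least 4 frequencies are needed.
A valid assignment using 4 frequencies: T8=3, T10=3, T7=4, T13=1, T11=2, T1=1, T14=2, T12=3. Each listed conflict is separated.

4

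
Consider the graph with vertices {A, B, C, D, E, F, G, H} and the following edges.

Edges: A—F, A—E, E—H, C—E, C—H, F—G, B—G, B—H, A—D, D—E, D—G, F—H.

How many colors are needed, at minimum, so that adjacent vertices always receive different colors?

A, D, E form a triangle, so at least 3 colors are needed.
One proper 3-coloring: A=2, B=3, C=3, D=3, E=1, F=3, G=1, H=2. Each edge has distinct colors on its endpoints.

3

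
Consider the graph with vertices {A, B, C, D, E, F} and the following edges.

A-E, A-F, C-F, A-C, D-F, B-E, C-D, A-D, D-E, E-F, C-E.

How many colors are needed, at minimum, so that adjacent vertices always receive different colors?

5

A, C, D, E, F are mutually adjacent (a clique of size 5), so at least 5 colors are needed.
5 colors suffice: A=blue, B=blue, C=green, D=yellow, E=red, F=purple. Every edge joins two different colors.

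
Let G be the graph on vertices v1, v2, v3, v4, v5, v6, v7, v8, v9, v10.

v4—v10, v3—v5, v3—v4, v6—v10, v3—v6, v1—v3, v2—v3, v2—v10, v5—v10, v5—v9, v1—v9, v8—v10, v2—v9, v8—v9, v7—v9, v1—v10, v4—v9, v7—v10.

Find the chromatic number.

2

v4 and v10 are adjacent, so at least 2 colors are needed.
2 colors suffice: color 1 → {v3, v9, v10}; color 2 → {v1, v2, v4, v5, v6, v7, v8}. No two adjacent vertices share a color.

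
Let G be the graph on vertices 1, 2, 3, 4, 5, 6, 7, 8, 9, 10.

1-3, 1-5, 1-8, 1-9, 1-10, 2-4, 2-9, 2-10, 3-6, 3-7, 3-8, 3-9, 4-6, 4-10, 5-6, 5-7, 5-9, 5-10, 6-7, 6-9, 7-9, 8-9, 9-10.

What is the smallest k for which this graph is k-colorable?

5, 6, 7, 9 form a clique, so at least 4 colors are needed.
A valid assignment using 4 colors: 1=c, 2=b, 3=b, 4=a, 5=b, 6=c, 7=d, 8=d, 9=a, 10=d. No two adjacent vertices share a color.

4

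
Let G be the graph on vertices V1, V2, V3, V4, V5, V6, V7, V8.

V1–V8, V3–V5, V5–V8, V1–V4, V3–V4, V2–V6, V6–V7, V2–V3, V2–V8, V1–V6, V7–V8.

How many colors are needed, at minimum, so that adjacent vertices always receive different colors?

The cycle V3-V2-V6-V1-V4-V3 has odd length 5, so it cannot be 2-colored; at least 3 colors are needed.
3 colors suffice: V1=B, V2=B, V3=R, V4=G, V5=B, V6=R, V7=B, V8=R. Every edge joins two different colors.

3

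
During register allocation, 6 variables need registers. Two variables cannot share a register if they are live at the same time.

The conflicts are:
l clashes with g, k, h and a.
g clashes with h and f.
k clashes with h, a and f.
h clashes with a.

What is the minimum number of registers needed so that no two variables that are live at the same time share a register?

4

l, k, h, a pairwise conflict, so at least 4 registers are needed.
4 registers suffice: register 1 → {g, k}; register 2 → {h, f}; register 3 → {l}; register 4 → {a}. No two conflicting variables share a register.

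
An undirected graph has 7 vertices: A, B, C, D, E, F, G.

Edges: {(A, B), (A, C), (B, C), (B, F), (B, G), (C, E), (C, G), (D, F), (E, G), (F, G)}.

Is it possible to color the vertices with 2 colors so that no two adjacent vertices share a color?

B, C, G are pairwise adjacent, so at least 3 colors are needed.
So 2 colors are not enough.

No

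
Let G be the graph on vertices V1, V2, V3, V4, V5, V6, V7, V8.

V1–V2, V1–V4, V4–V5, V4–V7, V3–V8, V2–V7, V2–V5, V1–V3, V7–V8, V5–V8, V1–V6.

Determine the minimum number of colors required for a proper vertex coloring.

3

The cycle V2-V1-V3-V8-V5-V2 has odd length 5, so it cannot be 2-colored; at least 3 colors are needed.
3 colors suffice: V1=1, V2=3, V3=2, V4=3, V5=2, V6=2, V7=2, V8=1. Every edge joins two different colors.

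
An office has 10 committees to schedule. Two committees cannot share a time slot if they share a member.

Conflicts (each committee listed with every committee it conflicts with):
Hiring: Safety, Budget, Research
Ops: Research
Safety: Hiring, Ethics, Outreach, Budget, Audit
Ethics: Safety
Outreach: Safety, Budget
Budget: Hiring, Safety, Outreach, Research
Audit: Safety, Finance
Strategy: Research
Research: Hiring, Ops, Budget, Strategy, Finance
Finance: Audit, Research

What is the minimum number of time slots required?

Hiring, Budget, Research all conflict with each other, so at least 3 time slots are needed.
Using 3 time slots: Hiring=3, Ops=2, Safety=1, Ethics=2, Outreach=3, Budget=2, Audit=3, Strategy=2, Research=1, Finance=2. No two conflicting committees share a time slot.

3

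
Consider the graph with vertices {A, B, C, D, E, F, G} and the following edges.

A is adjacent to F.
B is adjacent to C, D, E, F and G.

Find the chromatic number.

2

B and C are adjacent, so at least 2 colors are needed.
2 colors suffice: A=red, B=red, C=blue, D=blue, E=blue, F=blue, G=blue. Every edge joins two different colors.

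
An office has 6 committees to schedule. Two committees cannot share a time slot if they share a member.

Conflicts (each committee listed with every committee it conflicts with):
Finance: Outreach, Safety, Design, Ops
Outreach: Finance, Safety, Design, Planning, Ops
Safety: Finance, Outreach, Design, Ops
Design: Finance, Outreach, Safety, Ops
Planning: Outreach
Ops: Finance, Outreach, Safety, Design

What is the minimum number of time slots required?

5

Finance, Outreach, Safety, Design, Ops all conflict with each other, so at least 5 time slots are needed.
Using 5 time slots: Finance=4, Outreach=1, Safety=5, Design=2, Planning=2, Ops=3. Every pair that conflicts lands in different time slots.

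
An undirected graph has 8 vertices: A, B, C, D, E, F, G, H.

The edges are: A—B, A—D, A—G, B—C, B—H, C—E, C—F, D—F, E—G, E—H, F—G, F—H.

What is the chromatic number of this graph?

3

The cycle G-E-C-B-A-G has odd length 5, so it cannot be 2-colored; at least 3 colors are needed.
3 colors suffice: A=3, B=1, C=2, D=2, E=1, F=1, G=2, H=2. No two adjacent vertices share a color.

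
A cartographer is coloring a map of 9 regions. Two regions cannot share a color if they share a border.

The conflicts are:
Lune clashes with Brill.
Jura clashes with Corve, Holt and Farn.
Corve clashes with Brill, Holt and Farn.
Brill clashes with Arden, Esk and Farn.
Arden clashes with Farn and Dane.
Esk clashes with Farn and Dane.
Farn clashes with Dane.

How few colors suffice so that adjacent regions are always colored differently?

3

Arden, Farn, Dane pairwise conflict, so at least 3 colors are needed.
3 colors suffice: Lune=1, Jura=2, Corve=3, Brill=2, Holt=1, Arden=3, Esk=3, Farn=1, Dane=2. No two conflicting regions share a color.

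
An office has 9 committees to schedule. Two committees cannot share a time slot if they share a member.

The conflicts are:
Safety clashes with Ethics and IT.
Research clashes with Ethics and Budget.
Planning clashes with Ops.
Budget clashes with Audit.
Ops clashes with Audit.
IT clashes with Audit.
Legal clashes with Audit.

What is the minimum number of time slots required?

2

Legal and Audit conflict, so at least 2 time slots are needed.
2 time slots suffice: time slot 1 → {Safety, Research, Planning, Audit}; time slot 2 → {Ethics, Budget, Ops, IT, Legal}. Every pair that conflicts lands in different time slots.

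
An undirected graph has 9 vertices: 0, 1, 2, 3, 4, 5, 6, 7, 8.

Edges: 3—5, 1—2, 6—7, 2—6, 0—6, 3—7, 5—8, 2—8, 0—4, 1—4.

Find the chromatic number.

3

The cycle 1-2-6-0-4-1 has odd length 5, so it cannot be 2-colored; at least 3 colors are needed.
3 colors suffice: color a → {1, 3, 6, 8}; color b → {2, 4, 5, 7}; color c → {0}. Every edge joins two different colors.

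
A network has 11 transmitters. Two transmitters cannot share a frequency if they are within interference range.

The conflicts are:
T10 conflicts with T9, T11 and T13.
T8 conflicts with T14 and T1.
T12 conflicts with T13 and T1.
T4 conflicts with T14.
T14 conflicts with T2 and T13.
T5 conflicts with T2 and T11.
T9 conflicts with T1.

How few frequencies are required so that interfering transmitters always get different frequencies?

The cycle T9-T10-T13-T12-T1-T9 has odd length 5, so it cannot be 2-colored; at least 3 frequencies are needed.
A valid assignment using 3 frequencies: T10=1, T8=2, T12=3, T4=2, T14=1, T5=1, T9=2, T2=2, T11=2, T13=2, T1=1. No two conflicting transmitters share a frequency.

3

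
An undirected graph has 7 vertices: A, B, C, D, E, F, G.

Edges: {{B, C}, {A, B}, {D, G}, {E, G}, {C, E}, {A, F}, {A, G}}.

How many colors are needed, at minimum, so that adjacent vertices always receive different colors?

The cycle B-A-G-E-C-B has odd length 5, so it cannot be 2-colored; at least 3 colors are needed.
A valid assignment using 3 colors: A=2, B=1, C=2, D=2, E=3, F=1, G=1. Every edge joins two different colors.

3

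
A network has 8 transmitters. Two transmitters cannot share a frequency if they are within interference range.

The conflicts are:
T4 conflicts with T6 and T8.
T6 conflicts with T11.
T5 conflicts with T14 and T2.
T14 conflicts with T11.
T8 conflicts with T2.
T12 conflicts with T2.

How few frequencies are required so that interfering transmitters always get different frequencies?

3

The cycle T4-T8-T2-T5-T14-T11-T6-T4 has odd length 7, so it cannot be 2-colored; at least 3 frequencies are needed.
3 frequencies suffice: T4=3, T6=1, T5=2, T14=1, T8=2, T12=2, T11=2, T2=1. Each listed conflict is separated.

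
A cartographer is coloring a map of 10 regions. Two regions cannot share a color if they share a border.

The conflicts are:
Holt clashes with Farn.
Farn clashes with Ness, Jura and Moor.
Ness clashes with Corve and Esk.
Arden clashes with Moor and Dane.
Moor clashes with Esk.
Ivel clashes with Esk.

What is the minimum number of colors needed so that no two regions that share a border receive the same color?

Farn and Jura conflict, so at least 2 colors are needed.
One proper 2-coloring: Holt=2, Farn=1, Ness=2, Jura=2, Corve=1, Arden=1, Moor=2, Ivel=2, Esk=1, Dane=2. Each listed conflict is separated.

2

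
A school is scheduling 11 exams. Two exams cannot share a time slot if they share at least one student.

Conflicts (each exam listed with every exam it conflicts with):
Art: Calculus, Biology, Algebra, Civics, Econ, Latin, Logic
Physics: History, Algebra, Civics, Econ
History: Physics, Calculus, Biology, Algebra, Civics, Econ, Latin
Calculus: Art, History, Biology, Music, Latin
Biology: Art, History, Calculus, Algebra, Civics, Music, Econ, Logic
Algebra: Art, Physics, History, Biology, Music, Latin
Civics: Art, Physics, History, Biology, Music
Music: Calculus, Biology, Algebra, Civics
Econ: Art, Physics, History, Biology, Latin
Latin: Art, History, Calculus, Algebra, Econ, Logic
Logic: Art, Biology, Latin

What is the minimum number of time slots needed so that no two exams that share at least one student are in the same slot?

3

Art, Econ, Latin are mutually in conflict, so at least 3 time slots are needed.
A valid assignment using 3 time slots: Art=2, Physics=1, History=2, Calculus=3, Biology=1, Algebra=3, Civics=3, Music=2, Econ=3, Latin=1, Logic=3. Every pair that conflicts lands in different time slots.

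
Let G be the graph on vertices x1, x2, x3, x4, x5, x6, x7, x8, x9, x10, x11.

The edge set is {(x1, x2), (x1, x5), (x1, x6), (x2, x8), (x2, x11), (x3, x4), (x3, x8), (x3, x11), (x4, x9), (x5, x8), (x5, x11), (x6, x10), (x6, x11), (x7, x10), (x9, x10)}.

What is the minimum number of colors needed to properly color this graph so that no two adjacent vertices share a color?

x1 and x6 are adjacent, so at least 2 colors are needed.
One proper 2-coloring: x1=red, x2=blue, x3=blue, x4=red, x5=blue, x6=blue, x7=blue, x8=red, x9=blue, x10=red, x11=red. Each edge has distinct colors on its endpoints.

2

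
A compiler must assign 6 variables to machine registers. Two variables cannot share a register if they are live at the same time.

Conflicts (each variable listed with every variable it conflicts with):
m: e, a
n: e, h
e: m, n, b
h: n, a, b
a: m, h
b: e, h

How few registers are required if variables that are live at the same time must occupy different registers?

3

The cycle h-a-m-e-n-h has odd length 5, so it cannot be 2-colored; at least 3 registers are needed.
Using 3 registers: m=2, n=2, e=1, h=1, a=3, b=2. No two conflicting variables share a register.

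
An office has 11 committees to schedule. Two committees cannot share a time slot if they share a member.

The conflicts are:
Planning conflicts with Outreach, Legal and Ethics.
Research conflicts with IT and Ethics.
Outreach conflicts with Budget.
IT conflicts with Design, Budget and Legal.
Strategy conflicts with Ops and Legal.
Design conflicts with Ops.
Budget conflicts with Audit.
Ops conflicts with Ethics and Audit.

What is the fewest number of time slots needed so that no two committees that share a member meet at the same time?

3

The cycle Strategy-Legal-Planning-Ethics-Ops-Strategy has odd length 5, so it cannot be 2-colored; at least 3 time slots are needed.
3 time slots suffice: time slot 1 → {Planning, IT, Ops}; time slot 2 → {Design, Budget, Legal, Ethics}; time slot 3 → {Research, Outreach, Strategy, Audit}. Every pair that conflicts lands in different time slots.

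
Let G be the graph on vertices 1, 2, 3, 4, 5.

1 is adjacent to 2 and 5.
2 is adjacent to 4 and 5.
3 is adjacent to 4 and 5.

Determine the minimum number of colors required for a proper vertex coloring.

1, 2, 5 are mutually adjacent, so at least 3 colors are needed.
3 colors suffice: color a → {4, 5}; color b → {2, 3}; color c → {1}. No two adjacent vertices share a color.

3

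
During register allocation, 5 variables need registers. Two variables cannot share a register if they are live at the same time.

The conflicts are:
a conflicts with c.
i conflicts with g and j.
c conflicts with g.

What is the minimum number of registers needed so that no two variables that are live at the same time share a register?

2

a and c conflict, so at least 2 registers are needed.
2 registers suffice: register 1 → {i, c}; register 2 → {a, g, j}. Each listed conflict is separated.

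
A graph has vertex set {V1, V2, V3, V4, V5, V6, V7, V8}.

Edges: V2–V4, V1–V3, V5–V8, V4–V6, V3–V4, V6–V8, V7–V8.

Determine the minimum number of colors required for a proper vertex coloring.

V5 and V8 are adjacent, so at least 2 colors are needed.
2 colors suffice: color 1 → {V1, V4, V8}; color 2 → {V2, V3, V5, V6, V7}. Every edge joins two different colors.

2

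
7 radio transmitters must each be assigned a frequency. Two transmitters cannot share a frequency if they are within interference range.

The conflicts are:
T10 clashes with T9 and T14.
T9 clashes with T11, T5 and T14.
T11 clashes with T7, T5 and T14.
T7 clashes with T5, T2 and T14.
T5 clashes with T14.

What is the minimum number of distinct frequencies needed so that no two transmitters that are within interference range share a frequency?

T9, T11, T5, T14 all conflict with each other, so at least 4 frequencies are needed.
Using 4 frequencies: T10=3, T9=2, T11=4, T7=2, T5=3, T2=1, T14=1. Each listed conflict is separated.

4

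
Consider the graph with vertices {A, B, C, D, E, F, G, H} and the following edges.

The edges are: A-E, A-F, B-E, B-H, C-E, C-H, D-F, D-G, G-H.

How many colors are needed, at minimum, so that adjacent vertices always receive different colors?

The cycle H-G-D-F-A-E-B-H has odd length 7, so it cannot be 2-colored; at least 3 colors are needed.
3 colors suffice: color 1 → {E, F, H}; color 2 → {A, B, C, G}; color 3 → {D}. No two adjacent vertices share a color.

3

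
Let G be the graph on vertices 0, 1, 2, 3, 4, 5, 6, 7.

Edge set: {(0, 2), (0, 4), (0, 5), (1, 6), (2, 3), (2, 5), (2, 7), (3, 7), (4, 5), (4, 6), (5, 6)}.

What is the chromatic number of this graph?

2, 3, 7 form a triangle, so at least 3 colors are needed.
3 colors suffice: color red → {1, 2, 4}; color blue → {5, 7}; color green → {0, 3, 6}. No two adjacent vertices share a color.

3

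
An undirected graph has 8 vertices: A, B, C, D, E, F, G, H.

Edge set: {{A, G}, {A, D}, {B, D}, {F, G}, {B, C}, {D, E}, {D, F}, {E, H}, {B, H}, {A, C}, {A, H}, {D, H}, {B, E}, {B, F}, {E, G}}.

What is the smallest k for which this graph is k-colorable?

4

B, D, E, H are mutually adjacent (a clique of size 4), so at least 4 colors are needed.
4 colors suffice: color 1 → {A, B}; color 2 → {C, D, G}; color 3 → {F, H}; color 4 → {E}. Every edge joins two different colors.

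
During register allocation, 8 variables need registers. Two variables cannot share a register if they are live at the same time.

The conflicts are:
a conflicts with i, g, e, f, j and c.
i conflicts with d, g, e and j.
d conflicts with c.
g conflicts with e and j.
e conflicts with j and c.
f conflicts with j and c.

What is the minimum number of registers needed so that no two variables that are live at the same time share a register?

5

a, i, g, e, j all conflict with each other, so at least 5 registers are needed.
5 registers suffice: register 1 → {a, d}; register 2 → {j, c}; register 3 → {e, f}; register 4 → {i}; register 5 → {g}. Every pair that conflicts lands in different registers.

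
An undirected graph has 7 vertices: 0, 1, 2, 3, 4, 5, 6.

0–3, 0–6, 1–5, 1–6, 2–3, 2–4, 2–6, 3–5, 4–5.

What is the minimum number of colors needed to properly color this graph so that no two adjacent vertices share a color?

3

The cycle 6-0-3-5-1-6 has odd length 5, so it cannot be 2-colored; at least 3 colors are needed.
3 colors suffice: 0=blue, 1=green, 2=blue, 3=red, 4=red, 5=blue, 6=red. No two adjacent vertices share a color.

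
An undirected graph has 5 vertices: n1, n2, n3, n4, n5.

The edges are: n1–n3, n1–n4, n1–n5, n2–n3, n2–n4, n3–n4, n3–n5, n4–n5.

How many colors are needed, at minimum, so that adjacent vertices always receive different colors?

4

n1, n3, n4, n5 are pairwise adjacent (a clique of size 4), so at least 4 colors are needed.
One proper 4-coloring: n1=G, n2=G, n3=B, n4=R, n5=Y. Every edge joins two different colors.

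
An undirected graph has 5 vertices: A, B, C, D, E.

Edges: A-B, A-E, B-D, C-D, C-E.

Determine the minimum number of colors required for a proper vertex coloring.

3

The cycle D-B-A-E-C-D has odd length 5, so it cannot be 2-colored; at least 3 colors are needed.
3 colors suffice: color 1 → {A, C}; color 2 → {B, E}; color 3 → {D}. No two adjacent vertices share a color.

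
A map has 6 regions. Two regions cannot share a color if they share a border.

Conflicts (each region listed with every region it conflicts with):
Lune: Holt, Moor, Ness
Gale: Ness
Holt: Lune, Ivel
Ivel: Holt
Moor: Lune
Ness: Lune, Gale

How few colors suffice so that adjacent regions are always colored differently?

2

Holt and Ivel conflict, so at least 2 colors are needed.
2 colors suffice: color 1 → {Lune, Gale, Ivel}; color 2 → {Holt, Moor, Ness}. No two conflicting regions share a color.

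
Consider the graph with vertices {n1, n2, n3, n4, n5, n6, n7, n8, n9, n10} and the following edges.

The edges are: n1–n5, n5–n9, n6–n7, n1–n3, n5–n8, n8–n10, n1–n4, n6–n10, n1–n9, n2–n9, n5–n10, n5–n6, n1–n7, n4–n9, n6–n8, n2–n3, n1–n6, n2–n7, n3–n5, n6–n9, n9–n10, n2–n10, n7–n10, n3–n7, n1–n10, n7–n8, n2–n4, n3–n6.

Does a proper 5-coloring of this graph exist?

Yes

The chromatic number is 5. n1, n5, n6, n9, n10 are mutually adjacent (a clique of size 5), so at least 5 colors are needed.
5 colors suffice: color 1 → {n1, n2, n8}; color 2 → {n4, n6}; color 3 → {n3, n10}; color 4 → {n7, n9}; color 5 → {n5}.
That is already a proper 5-coloring.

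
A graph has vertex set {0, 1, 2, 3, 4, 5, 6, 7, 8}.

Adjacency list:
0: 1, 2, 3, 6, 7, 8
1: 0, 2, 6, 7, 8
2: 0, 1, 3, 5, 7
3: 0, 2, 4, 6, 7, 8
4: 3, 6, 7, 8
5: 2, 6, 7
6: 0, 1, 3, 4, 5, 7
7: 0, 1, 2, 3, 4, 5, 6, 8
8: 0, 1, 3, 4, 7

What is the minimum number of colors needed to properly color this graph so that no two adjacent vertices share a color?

3, 4, 7, 8 are mutually adjacent (a clique of size 4), so at least 4 colors are needed.
4 colors suffice: color red → {7}; color blue → {2, 6, 8}; color green → {1, 3, 5}; color yellow → {0, 4}. Every edge joins two different colors.

4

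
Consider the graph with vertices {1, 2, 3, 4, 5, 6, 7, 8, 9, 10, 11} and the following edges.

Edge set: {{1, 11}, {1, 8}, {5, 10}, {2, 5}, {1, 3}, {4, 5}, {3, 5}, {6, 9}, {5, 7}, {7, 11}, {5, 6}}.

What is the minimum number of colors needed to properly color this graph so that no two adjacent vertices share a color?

The cycle 11-7-5-3-1-11 has odd length 5, so it cannot be 2-colored; at least 3 colors are needed.
3 colors suffice: color a → {1, 5, 9}; color b → {2, 3, 4, 6, 7, 8, 10}; color c → {11}. No two adjacent vertices share a color.

3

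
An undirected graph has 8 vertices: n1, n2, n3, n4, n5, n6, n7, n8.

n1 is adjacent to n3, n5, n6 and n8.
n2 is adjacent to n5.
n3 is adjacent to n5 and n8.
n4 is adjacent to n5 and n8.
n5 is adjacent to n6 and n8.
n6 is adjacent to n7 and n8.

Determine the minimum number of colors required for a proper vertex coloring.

n1, n5, n6, n8 are mutually adjacent (a clique of size 4), so at least 4 colors are needed.
4 colors suffice: n1=4, n2=2, n3=3, n4=3, n5=1, n6=3, n7=1, n8=2. No two adjacent vertices share a color.

4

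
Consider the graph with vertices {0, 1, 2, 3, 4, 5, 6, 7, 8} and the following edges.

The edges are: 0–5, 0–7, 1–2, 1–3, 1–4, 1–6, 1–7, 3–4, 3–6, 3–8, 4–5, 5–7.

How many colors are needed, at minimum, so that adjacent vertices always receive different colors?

0, 5, 7 form a triangle, so at least 3 colors are needed.
One proper 3-coloring: 0=c, 1=a, 2=b, 3=b, 4=c, 5=a, 6=c, 7=b, 8=a. Each edge has distinct colors on its endpoints.

3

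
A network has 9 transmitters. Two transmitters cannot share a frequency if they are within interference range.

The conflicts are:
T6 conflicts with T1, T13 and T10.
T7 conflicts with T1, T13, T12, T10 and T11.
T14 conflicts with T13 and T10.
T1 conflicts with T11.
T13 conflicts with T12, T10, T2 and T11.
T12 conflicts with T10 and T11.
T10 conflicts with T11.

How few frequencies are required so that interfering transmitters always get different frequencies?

T7, T13, T12, T10, T11 all conflict with each other, so at least 5 frequencies are needed.
5 frequencies suffice: frequency 1 → {T1, T13}; frequency 2 → {T10, T2}; frequency 3 → {T6, T14, T11}; frequency 4 → {T7}; frequency 5 → {T12}. Each listed conflict is separated.

5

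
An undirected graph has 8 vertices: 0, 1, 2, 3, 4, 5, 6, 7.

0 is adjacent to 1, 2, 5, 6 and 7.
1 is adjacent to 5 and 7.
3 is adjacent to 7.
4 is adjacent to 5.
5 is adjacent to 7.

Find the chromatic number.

4

0, 1, 5, 7 are pairwise adjacent (a clique of size 4), so at least 4 colors are needed.
One proper 4-coloring: 0=a, 1=d, 2=b, 3=a, 4=a, 5=c, 6=b, 7=b. Each edge has distinct colors on its endpoints.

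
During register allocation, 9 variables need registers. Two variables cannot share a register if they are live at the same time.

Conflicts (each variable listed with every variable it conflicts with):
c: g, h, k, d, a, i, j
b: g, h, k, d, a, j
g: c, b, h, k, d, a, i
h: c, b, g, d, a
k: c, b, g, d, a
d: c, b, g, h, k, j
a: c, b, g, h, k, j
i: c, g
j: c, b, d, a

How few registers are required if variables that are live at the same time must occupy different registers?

4

b, g, h, a are mutually in conflict, so at least 4 registers are needed.
4 registers suffice: register 1 → {g, j}; register 2 → {c, b}; register 3 → {d, a, i}; register 4 → {h, k}. No two conflicting variables share a register.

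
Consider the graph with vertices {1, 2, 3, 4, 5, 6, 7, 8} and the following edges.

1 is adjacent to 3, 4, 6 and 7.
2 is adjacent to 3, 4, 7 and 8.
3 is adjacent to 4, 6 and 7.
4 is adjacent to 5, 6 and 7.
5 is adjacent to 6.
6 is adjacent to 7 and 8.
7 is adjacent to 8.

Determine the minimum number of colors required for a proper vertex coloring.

5

1, 3, 4, 6, 7 form a clique, so at least 5 colors are needed.
5 colors suffice: color a → {5, 7}; color b → {4, 8}; color c → {2, 6}; color d → {3}; color e → {1}. Each edge has distinct colors on its endpoints.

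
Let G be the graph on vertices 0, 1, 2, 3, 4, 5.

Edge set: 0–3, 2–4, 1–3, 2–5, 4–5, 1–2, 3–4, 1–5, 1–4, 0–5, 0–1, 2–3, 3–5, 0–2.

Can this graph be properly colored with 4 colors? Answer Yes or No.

No

1, 2, 3, 4, 5 form a clique, so at least 5 colors are needed.
So 4 colors are not enough.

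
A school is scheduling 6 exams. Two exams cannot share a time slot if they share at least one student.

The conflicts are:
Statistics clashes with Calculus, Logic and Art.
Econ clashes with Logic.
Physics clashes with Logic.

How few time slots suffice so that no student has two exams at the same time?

Econ and Logic conflict, so at least 2 time slots are needed.
A valid assignment using 2 time slots: Statistics=2, Econ=2, Physics=2, Calculus=1, Logic=1, Art=1. No two conflicting exams share a time slot.

2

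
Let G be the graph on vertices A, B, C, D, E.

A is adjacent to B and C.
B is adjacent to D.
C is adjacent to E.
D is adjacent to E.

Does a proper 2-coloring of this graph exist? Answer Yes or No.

No

The cycle D-E-C-A-B-D has odd length 5, so it cannot be 2-colored; at least 3 colors are needed.
So 2 colors are not enough.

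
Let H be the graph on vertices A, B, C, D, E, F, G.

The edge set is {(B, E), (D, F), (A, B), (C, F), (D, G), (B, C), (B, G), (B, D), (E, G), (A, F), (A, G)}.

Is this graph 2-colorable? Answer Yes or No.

A, B, G are mutually adjacent, so at least 3 colors are needed.
So 2 colors are not enough.

No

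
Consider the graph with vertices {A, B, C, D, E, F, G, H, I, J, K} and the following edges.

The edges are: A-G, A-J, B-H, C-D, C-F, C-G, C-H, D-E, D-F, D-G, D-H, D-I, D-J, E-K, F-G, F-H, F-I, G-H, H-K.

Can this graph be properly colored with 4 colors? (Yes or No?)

No

C, D, F, G, H are pairwise adjacent (a clique of size 5), so at least 5 colors are needed.
So 4 colors are not enough.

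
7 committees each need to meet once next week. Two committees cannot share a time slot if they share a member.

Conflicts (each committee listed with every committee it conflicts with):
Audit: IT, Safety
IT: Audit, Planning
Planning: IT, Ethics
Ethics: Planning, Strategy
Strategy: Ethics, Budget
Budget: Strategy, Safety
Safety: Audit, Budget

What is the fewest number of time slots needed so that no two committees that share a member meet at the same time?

3

The cycle Audit-IT-Planning-Ethics-Strategy-Budget-Safety-Audit has odd length 7, so it cannot be 2-colored; at least 3 time slots are needed.
3 time slots suffice: time slot 1 → {IT, Ethics, Safety}; time slot 2 → {Audit, Planning, Budget}; time slot 3 → {Strategy}. Each listed conflict is separated.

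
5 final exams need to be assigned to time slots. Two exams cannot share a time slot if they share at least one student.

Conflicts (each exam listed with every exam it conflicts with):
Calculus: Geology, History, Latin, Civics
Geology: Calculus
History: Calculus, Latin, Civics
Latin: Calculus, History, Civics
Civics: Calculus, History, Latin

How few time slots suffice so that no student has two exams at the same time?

Calculus, History, Latin, Civics pairwise conflict, so at least 4 time slots are needed.
A valid assignment using 4 time slots: Calculus=1, Geology=2, History=2, Latin=3, Civics=4. No two conflicting exams share a time slot.

4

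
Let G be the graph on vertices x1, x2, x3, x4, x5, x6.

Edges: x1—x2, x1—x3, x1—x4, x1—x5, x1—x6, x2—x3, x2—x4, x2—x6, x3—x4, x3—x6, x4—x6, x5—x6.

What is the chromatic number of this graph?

x1, x2, x3, x4, x6 are pairwise adjacent (a clique of size 5), so at least 5 colors are needed.
5 colors suffice: color 1 → {x1}; color 2 → {x6}; color 3 → {x4, x5}; color 4 → {x3}; color 5 → {x2}. Each edge has distinct colors on its endpoints.

5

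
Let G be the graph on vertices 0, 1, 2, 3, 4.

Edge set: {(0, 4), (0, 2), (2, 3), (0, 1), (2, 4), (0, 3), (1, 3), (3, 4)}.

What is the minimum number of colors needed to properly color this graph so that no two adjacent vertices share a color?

0, 2, 3, 4 form a clique, so at least 4 colors are needed.
4 colors suffice: color red → {3}; color blue → {0}; color green → {1, 2}; color yellow → {4}. Each edge has distinct colors on its endpoints.

4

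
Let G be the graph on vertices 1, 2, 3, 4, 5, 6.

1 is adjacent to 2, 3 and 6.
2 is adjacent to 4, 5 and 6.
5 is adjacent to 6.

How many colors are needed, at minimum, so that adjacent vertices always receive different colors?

3

1, 2, 6 are pairwise adjacent, so at least 3 colors are needed.
3 colors suffice: color a → {2, 3}; color b → {1, 4, 5}; color c → {6}. No two adjacent vertices share a color.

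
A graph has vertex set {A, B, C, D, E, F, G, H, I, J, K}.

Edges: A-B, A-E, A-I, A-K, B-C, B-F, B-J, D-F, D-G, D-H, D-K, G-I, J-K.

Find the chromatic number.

3

The cycle B-F-D-K-J-B has odd length 5, so it cannot be 2-colored; at least 3 colors are needed.
3 colors suffice: color 1 → {A, C, D, J}; color 2 → {B, E, H, I, K}; color 3 → {F, G}. Every edge joins two different colors.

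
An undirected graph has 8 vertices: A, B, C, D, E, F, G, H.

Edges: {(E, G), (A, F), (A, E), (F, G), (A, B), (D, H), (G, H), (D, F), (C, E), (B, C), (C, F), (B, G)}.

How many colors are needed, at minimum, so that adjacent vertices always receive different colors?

2

D and H are adjacent, so at least 2 colors are needed.
2 colors suffice: color red → {A, C, D, G}; color blue → {B, E, F, H}. Each edge has distinct colors on its endpoints.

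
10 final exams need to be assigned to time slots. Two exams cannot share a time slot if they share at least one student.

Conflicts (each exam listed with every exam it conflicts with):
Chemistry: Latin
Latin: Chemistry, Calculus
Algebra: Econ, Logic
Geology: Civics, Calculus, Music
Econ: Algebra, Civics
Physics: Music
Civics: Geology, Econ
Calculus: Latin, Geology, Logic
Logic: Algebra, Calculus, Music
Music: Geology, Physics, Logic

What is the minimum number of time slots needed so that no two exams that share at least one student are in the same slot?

Algebra and Logic conflict, so at least 2 time slots are needed.
A valid assignment using 2 time slots: Chemistry=2, Latin=1, Algebra=2, Geology=1, Econ=1, Physics=1, Civics=2, Calculus=2, Logic=1, Music=2. Every pair that conflicts lands in different time slots.

2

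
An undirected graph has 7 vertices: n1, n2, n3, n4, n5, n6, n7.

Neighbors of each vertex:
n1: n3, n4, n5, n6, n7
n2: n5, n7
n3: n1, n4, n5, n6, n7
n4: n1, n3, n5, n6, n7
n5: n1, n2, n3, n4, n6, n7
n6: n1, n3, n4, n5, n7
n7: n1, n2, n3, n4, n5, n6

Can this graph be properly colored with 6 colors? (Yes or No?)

The chromatic number is 6. n1, n3, n4, n5, n6, n7 are mutually adjacent (a clique of size 6), so at least 6 colors are needed.
6 colors suffice: n1=6, n2=3, n3=5, n4=3, n5=1, n6=4, n7=2.
That is already a proper 6-coloring.

Yes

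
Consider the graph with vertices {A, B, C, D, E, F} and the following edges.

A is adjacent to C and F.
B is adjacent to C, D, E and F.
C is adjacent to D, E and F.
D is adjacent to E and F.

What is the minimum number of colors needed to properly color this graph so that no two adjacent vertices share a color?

B, C, D, E are pairwise adjacent (a clique of size 4), so at least 4 colors are needed.
4 colors suffice: color 1 → {C}; color 2 → {A, D}; color 3 → {B}; color 4 → {E, F}. Each edge has distinct colors on its endpoints.

4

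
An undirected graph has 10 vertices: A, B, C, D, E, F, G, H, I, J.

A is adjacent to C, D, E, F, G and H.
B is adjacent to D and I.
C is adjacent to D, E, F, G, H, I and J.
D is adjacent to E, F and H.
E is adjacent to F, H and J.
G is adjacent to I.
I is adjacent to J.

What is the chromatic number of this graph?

A, C, D, E, H form a clique, so at least 5 colors are needed.
5 colors suffice: color 1 → {B, C}; color 2 → {A, I}; color 3 → {E, G}; color 4 → {D, J}; color 5 → {F, H}. Every edge joins two different colors.

5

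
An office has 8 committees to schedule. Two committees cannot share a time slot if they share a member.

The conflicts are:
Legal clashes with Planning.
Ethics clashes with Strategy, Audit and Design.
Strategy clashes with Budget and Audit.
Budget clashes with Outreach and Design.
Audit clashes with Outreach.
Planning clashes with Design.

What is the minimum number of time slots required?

3

Ethics, Strategy, Audit all conflict with each other, so at least 3 time slots are needed.
Using 3 time slots: Legal=1, Ethics=3, Strategy=1, Budget=2, Audit=2, Outreach=1, Planning=2, Design=1. Each listed conflict is separated.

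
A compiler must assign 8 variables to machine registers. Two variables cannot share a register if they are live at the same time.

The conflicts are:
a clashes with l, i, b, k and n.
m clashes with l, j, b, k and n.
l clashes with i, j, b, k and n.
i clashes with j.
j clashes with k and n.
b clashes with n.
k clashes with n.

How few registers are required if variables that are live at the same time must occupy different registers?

5

m, l, j, k, n are mutually in conflict, so at least 5 registers are needed.
A valid assignment using 5 registers: a=3, m=3, l=1, i=2, j=4, b=4, k=5, n=2. Each listed conflict is separated.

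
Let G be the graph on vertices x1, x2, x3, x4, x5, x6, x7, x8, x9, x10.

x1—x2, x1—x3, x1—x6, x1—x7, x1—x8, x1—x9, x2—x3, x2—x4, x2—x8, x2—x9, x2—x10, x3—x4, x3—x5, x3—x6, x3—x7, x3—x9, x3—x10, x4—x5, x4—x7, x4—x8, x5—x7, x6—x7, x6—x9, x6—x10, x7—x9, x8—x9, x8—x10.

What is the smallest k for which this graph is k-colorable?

5

x1, x3, x6, x7, x9 are mutually adjacent (a clique of size 5), so at least 5 colors are needed.
5 colors suffice: color 1 → {x3, x8}; color 2 → {x4, x9, x10}; color 3 → {x2, x7}; color 4 → {x1, x5}; color 5 → {x6}. Each edge has distinct colors on its endpoints.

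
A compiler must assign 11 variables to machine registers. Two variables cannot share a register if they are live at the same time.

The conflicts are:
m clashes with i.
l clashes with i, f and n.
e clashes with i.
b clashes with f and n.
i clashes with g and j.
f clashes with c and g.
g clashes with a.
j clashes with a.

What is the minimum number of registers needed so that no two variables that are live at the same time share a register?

l and n conflict, so at least 2 registers are needed.
2 registers suffice: register 1 → {i, f, n, a}; register 2 → {m, l, e, b, c, g, j}. No two conflicting variables share a register.

2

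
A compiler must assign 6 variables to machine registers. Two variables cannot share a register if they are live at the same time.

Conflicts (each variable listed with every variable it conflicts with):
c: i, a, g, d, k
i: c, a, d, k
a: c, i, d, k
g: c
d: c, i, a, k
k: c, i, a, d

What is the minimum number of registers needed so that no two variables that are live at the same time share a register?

c, i, a, d, k are mutually in conflict, so at least 5 registers are needed.
Using 5 registers: c=1, i=2, a=5, g=2, d=4, k=3. Each listed conflict is separated.

5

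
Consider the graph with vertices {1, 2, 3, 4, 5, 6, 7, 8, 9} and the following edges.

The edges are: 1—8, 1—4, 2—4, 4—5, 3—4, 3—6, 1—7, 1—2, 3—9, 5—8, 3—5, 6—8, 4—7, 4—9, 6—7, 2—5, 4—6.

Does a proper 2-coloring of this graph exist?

3, 4, 9 are pairwise adjacent, so at least 3 colors are needed.
So 2 colors are not enough.

No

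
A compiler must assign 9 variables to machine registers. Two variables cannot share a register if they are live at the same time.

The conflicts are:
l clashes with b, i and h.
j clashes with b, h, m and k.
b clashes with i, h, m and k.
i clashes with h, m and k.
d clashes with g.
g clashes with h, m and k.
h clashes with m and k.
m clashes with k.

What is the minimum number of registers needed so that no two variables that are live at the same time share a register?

5

j, b, h, m, k pairwise conflict, so at least 5 registers are needed.
5 registers suffice: register 1 → {d, h}; register 2 → {b, g}; register 3 → {l, k}; register 4 → {m}; register 5 → {j, i}. No two conflicting variables share a register.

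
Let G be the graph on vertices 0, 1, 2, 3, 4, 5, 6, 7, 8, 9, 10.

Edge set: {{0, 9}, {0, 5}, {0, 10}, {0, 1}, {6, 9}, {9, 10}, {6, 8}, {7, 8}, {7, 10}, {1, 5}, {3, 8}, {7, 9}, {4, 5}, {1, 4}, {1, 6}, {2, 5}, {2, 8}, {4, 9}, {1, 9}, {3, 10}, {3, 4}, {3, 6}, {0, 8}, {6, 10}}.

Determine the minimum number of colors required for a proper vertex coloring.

3, 6, 10 are mutually adjacent, so at least 3 colors are needed.
3 colors suffice: color a → {3, 5, 9}; color b → {1, 8, 10}; color c → {0, 2, 4, 6, 7}. No two adjacent vertices share a color.

3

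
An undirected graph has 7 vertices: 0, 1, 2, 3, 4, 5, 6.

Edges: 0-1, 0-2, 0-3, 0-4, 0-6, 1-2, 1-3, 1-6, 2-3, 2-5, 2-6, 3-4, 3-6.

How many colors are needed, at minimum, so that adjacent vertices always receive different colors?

0, 1, 2, 3, 6 form a clique, so at least 5 colors are needed.
5 colors suffice: color red → {3, 5}; color blue → {0}; color green → {2, 4}; color yellow → {6}; color purple → {1}. Each edge has distinct colors on its endpoints.

5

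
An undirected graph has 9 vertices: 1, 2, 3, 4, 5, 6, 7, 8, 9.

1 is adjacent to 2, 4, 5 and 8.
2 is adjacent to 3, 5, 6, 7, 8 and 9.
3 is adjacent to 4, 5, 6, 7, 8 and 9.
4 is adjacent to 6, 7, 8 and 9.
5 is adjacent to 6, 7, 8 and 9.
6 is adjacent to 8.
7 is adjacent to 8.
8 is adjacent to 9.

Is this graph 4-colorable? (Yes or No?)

2, 3, 5, 7, 8 are mutually adjacent (a clique of size 5), so at least 5 colors are needed.
So 4 colors are not enough.

No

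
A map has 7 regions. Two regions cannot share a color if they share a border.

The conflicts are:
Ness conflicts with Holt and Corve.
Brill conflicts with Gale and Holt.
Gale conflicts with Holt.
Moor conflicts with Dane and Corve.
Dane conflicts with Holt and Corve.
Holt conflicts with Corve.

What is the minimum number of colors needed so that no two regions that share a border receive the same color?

3

Dane, Holt, Corve pairwise conflict, so at least 3 colors are needed.
3 colors suffice: color 1 → {Moor, Holt}; color 2 → {Gale, Corve}; color 3 → {Ness, Brill, Dane}. No two conflicting regions share a color.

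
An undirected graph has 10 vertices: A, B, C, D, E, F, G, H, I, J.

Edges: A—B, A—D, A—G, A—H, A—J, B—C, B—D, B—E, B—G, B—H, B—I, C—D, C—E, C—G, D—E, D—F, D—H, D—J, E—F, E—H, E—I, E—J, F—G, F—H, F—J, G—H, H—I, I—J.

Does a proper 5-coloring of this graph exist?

Yes

The chromatic number is 4. D, E, F, H form a clique, so at least 4 colors are needed.
One proper 4-coloring: A=blue, B=yellow, C=red, D=green, E=blue, F=yellow, G=green, H=red, I=green, J=red.
Since 5 ≥ 4, a proper 5-coloring certainly exists.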